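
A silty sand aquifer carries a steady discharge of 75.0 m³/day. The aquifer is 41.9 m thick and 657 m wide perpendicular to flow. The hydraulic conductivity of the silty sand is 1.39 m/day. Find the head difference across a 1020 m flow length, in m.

2.00

Cross-sectional area A = 657 × 41.9 = 27528 m².
From Q = K·A·i, i = Q / (K·A) = 75.0 / (1.390 × 27528) = 0.001960.
Head loss Δh = i · L = 0.001960 × 1020 = 1.999 m.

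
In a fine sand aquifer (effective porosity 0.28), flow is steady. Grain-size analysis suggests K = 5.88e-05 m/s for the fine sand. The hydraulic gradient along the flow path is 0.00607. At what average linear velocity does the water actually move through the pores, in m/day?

0.110

Convert K: 5.88e-05 m/s × 86400 = 5.080 m/day.
Hydraulic gradient i = 0.00607.
Darcy flux q = K · i = 5.080 × 0.006070 = 0.03084 m/day.
Seepage velocity v = q / n_e = 0.03084 / 0.28 = 0.1101 m/day.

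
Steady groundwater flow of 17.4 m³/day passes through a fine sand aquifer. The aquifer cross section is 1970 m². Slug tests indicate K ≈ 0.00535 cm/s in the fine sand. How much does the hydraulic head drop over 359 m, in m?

0.686

Convert K: 0.00535 cm/s × 864 = 4.622 m/day.
From Q = K·A·i, i = Q / (K·A) = 17.4 / (4.622 × 1970) = 0.001911.
Head loss Δh = i · L = 0.001911 × 359 = 0.6860 m.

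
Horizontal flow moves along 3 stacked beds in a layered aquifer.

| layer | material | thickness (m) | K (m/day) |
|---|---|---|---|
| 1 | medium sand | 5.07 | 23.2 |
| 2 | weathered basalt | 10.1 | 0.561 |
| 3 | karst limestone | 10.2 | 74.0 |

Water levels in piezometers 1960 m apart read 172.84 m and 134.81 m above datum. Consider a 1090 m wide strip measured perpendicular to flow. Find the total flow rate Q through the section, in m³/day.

Flow is parallel to layering, so each bed carries its own Darcy discharge and the transmissivities add.
Σ(K_i·b_i) = 23.2×5.07 + 0.561×10.1 + 74.0×10.2 = 878.1 m²/day.
Hydraulic gradient i = (172.84 − 134.81) / 1960 = 38.03 / 1960 = 0.01940.
Q = Σ(K_i·b_i) · W · i = 878.1 × 1090 × 0.01940 = 18571 m³/day.

18600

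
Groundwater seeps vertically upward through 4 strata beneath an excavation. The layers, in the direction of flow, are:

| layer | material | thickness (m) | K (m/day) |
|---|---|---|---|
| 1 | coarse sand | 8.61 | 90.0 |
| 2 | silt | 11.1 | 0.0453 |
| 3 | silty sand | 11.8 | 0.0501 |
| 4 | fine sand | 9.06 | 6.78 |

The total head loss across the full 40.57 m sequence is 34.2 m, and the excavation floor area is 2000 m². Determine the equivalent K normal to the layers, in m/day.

0.0842

Flow is perpendicular to layering, so the layers act in series and the equivalent K is the thickness-weighted harmonic mean.
Total thickness L = 8.61 + 11.1 + 11.8 + 9.06 = 40.57 m.
Σ(b_i/K_i) = 8.61/90.0 + 11.1/0.0453 + 11.8/0.0501 + 9.06/6.78 = 482.0 d.
K_eq = L / Σ(b_i/K_i) = 40.57 / 482.0 = 0.08417 m/day.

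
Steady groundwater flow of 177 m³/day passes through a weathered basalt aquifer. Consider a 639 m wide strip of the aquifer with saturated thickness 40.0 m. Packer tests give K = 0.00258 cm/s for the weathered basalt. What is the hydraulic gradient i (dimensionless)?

Convert K: 0.00258 cm/s × 864 = 2.229 m/day.
Cross-sectional area A = 639 × 40.0 = 25560 m².
From Q = K·A·i, i = Q / (K·A) = 177 / (2.229 × 25560) = 0.003107.

0.00311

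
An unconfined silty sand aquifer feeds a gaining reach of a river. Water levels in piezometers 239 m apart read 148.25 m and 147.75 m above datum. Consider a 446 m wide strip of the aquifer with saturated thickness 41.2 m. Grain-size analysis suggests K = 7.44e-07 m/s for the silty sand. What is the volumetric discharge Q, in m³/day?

Convert K: 7.44e-07 m/s × 86400 = 0.06428 m/day.
Cross-sectional area A = 446 × 41.2 = 18375 m².
Hydraulic gradient i = (148.25 − 147.75) / 239 = 0.5 / 239 = 0.002092.
Darcy's law: Q = K · A · i = 0.06428 × 18375 × 0.002092 = 2.471 m³/day.

2.47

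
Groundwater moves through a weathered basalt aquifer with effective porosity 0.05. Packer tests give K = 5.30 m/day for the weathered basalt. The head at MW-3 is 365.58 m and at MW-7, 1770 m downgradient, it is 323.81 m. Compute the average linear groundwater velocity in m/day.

Hydraulic gradient i = (365.58 − 323.81) / 1770 = 41.77 / 1770 = 0.02360.
Darcy flux q = K · i = 5.300 × 0.02360 = 0.1251 m/day.
Seepage velocity v = q / n_e = 0.1251 / 0.05 = 2.501 m/day.

2.50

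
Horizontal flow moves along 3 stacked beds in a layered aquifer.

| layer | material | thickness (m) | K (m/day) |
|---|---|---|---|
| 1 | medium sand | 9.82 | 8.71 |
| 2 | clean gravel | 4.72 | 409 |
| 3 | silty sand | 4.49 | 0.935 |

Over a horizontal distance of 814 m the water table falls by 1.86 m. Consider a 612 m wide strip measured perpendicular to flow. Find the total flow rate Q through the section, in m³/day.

Flow is parallel to layering, so each bed carries its own Darcy discharge and the transmissivities add.
Σ(K_i·b_i) = 8.71×9.82 + 409×4.72 + 0.935×4.49 = 2020 m²/day.
Hydraulic gradient i = Δh / L = 1.86 / 814 = 0.002285.
Q = Σ(K_i·b_i) · W · i = 2020 × 612 × 0.002285 = 2825 m³/day.

2830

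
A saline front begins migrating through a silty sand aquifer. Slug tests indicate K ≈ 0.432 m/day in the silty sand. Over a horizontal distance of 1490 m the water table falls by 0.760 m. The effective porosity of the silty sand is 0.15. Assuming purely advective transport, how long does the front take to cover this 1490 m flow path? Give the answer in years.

Hydraulic gradient i = Δh / L = 0.760 / 1490 = 0.0005101.
Darcy flux q = K · i = 0.4320 × 0.0005101 = 0.0002203 m/day.
Seepage velocity v = q / n_e = 0.0002203 / 0.15 = 0.001469 m/day.
Travel time t = L / v = 1490 / 0.001469 = 1.014e+06 days = 2777 years.

2780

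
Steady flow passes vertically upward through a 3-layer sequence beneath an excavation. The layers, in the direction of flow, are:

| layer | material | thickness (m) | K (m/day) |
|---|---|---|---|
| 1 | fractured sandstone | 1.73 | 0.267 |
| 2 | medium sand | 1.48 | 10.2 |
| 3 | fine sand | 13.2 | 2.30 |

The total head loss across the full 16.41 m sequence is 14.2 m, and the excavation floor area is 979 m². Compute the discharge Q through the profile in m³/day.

1120

Flow is perpendicular to layering, so the layers act in series and the equivalent K is the thickness-weighted harmonic mean.
Total thickness L = 1.73 + 1.48 + 13.2 = 16.41 m.
Σ(b_i/K_i) = 1.73/0.267 + 1.48/10.2 + 13.2/2.30 = 12.36 d.
K_eq = L / Σ(b_i/K_i) = 16.41 / 12.36 = 1.327 m/day.
Q = K_eq · A · (Δh/L) = 1.327 × 979 × (14.2/16.41) = 1124 m³/day.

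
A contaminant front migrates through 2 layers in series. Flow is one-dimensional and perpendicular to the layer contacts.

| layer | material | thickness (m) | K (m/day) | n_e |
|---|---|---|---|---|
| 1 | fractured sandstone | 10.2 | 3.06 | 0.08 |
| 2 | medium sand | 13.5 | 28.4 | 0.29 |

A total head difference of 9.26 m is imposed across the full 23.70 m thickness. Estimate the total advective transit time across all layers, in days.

1.95

With flow normal to the layers, continuity requires the same specific discharge q through every layer.
Σ(b_i/K_i) = 10.2/3.06 + 13.5/28.4 = 3.809 d.
q = Δh / Σ(b_i/K_i) = 9.26 / 3.809 = 2.431 m/day.
In each layer the seepage velocity is v_i = q/n_i, so the layer transit time is t_i = b_i·n_i / q:
  layer 1 (fractured sandstone): t_1 = 10.2 × 0.08 / 2.431 = 0.3356 d
  layer 2 (medium sand): t_2 = 13.5 × 0.29 / 2.431 = 1.610 d
Total t = Σ t_i = 1.946 days.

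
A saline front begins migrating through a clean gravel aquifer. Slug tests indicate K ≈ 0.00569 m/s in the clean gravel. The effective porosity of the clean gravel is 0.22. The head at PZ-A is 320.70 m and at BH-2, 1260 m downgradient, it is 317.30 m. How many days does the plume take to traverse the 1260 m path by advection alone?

Convert K: 0.00569 m/s × 86400 = 491.6 m/day.
Hydraulic gradient i = (320.70 − 317.30) / 1260 = 3.4 / 1260 = 0.002698.
Darcy flux q = K · i = 491.6 × 0.002698 = 1.327 m/day.
Seepage velocity v = q / n_e = 1.327 / 0.22 = 6.030 m/day.
Travel time t = L / v = 1260 / 6.030 = 209.0 days.

209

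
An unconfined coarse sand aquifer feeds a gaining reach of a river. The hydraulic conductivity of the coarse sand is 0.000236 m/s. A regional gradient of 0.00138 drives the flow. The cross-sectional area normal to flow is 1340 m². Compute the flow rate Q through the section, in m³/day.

Convert K: 0.000236 m/s × 86400 = 20.39 m/day.
Hydraulic gradient i = 0.00138.
Darcy's law: Q = K · A · i = 20.39 × 1340 × 0.001380 = 37.71 m³/day.

37.7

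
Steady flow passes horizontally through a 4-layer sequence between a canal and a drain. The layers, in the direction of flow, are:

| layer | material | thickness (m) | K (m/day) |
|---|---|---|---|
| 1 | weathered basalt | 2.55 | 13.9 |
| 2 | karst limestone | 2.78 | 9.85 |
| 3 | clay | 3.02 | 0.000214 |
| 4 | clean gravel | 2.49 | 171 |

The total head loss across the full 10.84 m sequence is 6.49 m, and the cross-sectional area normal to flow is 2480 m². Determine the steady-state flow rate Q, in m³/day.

1.14

Flow is perpendicular to layering, so the layers act in series and the equivalent K is the thickness-weighted harmonic mean.
Total thickness L = 2.55 + 2.78 + 3.02 + 2.49 = 10.84 m.
Σ(b_i/K_i) = 2.55/13.9 + 2.78/9.85 + 3.02/0.000214 + 2.49/171 = 14113 d.
K_eq = L / Σ(b_i/K_i) = 10.84 / 14113 = 0.0007681 m/day.
Q = K_eq · A · (Δh/L) = 0.0007681 × 2480 × (6.49/10.84) = 1.140 m³/day.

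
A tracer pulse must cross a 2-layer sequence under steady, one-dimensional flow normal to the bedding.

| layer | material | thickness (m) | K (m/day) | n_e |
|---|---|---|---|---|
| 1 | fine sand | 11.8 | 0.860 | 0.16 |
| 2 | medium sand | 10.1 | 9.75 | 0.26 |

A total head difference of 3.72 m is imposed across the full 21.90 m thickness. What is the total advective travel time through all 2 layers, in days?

17.9

With flow normal to the layers, continuity requires the same specific discharge q through every layer.
Σ(b_i/K_i) = 11.8/0.860 + 10.1/9.75 = 14.76 d.
q = Δh / Σ(b_i/K_i) = 3.72 / 14.76 = 0.2521 m/day.
In each layer the seepage velocity is v_i = q/n_i, so the layer transit time is t_i = b_i·n_i / q:
  layer 1 (fine sand): t_1 = 11.8 × 0.16 / 0.2521 = 7.489 d
  layer 2 (medium sand): t_2 = 10.1 × 0.26 / 0.2521 = 10.42 d
Total t = Σ t_i = 17.91 days.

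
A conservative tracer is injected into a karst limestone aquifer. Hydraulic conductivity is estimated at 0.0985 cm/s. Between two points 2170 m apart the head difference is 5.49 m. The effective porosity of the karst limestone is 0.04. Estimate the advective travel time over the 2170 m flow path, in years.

Convert K: 0.0985 cm/s × 864 = 85.10 m/day.
Hydraulic gradient i = Δh / L = 5.49 / 2170 = 0.002530.
Darcy flux q = K · i = 85.10 × 0.002530 = 0.2153 m/day.
Seepage velocity v = q / n_e = 0.2153 / 0.04 = 5.383 m/day.
Travel time t = L / v = 2170 / 5.383 = 403.1 days = 1.104 years.

1.10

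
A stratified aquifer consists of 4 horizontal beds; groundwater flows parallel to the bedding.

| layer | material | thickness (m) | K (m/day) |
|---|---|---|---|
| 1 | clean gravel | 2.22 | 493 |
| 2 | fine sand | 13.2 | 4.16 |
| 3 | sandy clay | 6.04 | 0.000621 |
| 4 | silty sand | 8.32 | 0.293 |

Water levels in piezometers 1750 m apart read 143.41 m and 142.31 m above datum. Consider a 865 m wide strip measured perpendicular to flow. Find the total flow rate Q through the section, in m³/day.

Flow is parallel to layering, so each bed carries its own Darcy discharge and the transmissivities add.
Σ(K_i·b_i) = 493×2.22 + 4.16×13.2 + 0.000621×6.04 + 0.293×8.32 = 1152 m²/day.
Hydraulic gradient i = (143.41 − 142.31) / 1750 = 1.1 / 1750 = 0.0006286.
Q = Σ(K_i·b_i) · W · i = 1152 × 865 × 0.0006286 = 626.3 m³/day.

626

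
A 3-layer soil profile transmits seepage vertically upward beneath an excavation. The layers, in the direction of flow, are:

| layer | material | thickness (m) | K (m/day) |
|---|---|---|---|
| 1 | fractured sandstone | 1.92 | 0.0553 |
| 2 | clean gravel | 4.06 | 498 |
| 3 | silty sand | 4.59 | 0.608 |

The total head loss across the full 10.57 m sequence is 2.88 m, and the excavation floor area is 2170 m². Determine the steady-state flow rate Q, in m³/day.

148

Flow is perpendicular to layering, so the layers act in series and the equivalent K is the thickness-weighted harmonic mean.
Total thickness L = 1.92 + 4.06 + 4.59 = 10.57 m.
Σ(b_i/K_i) = 1.92/0.0553 + 4.06/498 + 4.59/0.608 = 42.28 d.
K_eq = L / Σ(b_i/K_i) = 10.57 / 42.28 = 0.2500 m/day.
Q = K_eq · A · (Δh/L) = 0.2500 × 2170 × (2.88/10.57) = 147.8 m³/day.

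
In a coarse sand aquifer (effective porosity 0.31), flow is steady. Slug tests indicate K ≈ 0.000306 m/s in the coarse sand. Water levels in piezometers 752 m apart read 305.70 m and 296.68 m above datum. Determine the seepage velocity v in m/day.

1.02

Convert K: 0.000306 m/s × 86400 = 26.44 m/day.
Hydraulic gradient i = (305.70 − 296.68) / 752 = 9.02 / 752 = 0.01199.
Darcy flux q = K · i = 26.44 × 0.01199 = 0.3171 m/day.
Seepage velocity v = q / n_e = 0.3171 / 0.31 = 1.023 m/day.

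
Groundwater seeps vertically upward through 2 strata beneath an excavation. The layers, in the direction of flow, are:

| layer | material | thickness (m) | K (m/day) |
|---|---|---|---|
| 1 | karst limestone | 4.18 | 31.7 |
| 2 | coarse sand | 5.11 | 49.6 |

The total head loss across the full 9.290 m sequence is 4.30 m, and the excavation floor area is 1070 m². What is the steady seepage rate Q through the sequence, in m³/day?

Flow is perpendicular to layering, so the layers act in series and the equivalent K is the thickness-weighted harmonic mean.
Total thickness L = 4.18 + 5.11 = 9.290 m.
Σ(b_i/K_i) = 4.18/31.7 + 5.11/49.6 = 0.2349 d.
K_eq = L / Σ(b_i/K_i) = 9.290 / 0.2349 = 39.55 m/day.
Q = K_eq · A · (Δh/L) = 39.55 × 1070 × (4.30/9.290) = 19588 m³/day.

19600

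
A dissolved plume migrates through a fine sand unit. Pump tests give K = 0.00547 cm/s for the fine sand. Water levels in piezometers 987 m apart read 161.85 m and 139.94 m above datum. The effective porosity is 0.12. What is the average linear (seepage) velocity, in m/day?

Convert K: 0.00547 cm/s × 864 = 4.726 m/day.
Hydraulic gradient i = (161.85 − 139.94) / 987 = 21.91 / 987 = 0.02220.
Darcy flux q = K · i = 4.726 × 0.02220 = 0.1049 m/day.
Seepage velocity v = q / n_e = 0.1049 / 0.12 = 0.8743 m/day.

0.874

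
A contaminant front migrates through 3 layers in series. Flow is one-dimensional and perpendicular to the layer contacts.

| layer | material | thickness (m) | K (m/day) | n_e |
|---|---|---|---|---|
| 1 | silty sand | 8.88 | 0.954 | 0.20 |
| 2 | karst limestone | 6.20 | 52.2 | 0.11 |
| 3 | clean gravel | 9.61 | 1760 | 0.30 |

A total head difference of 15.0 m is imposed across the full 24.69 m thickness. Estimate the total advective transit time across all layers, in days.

3.36

With flow normal to the layers, continuity requires the same specific discharge q through every layer.
Σ(b_i/K_i) = 8.88/0.954 + 6.20/52.2 + 9.61/1760 = 9.432 d.
q = Δh / Σ(b_i/K_i) = 15.0 / 9.432 = 1.590 m/day.
In each layer the seepage velocity is v_i = q/n_i, so the layer transit time is t_i = b_i·n_i / q:
  layer 1 (silty sand): t_1 = 8.88 × 0.20 / 1.590 = 1.117 d
  layer 2 (karst limestone): t_2 = 6.20 × 0.11 / 1.590 = 0.4289 d
  layer 3 (clean gravel): t_3 = 9.61 × 0.30 / 1.590 = 1.813 d
Total t = Σ t_i = 3.359 days.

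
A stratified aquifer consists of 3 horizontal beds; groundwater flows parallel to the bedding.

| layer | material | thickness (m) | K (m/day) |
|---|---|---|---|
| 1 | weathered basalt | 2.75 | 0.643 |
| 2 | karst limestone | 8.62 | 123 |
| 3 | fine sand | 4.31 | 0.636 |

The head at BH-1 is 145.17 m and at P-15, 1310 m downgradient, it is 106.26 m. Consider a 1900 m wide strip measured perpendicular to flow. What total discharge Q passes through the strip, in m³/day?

60100

Flow is parallel to layering, so each bed carries its own Darcy discharge and the transmissivities add.
Σ(K_i·b_i) = 0.643×2.75 + 123×8.62 + 0.636×4.31 = 1065 m²/day.
Hydraulic gradient i = (145.17 − 106.26) / 1310 = 38.91 / 1310 = 0.02970.
Q = Σ(K_i·b_i) · W · i = 1065 × 1900 × 0.02970 = 60090 m³/day.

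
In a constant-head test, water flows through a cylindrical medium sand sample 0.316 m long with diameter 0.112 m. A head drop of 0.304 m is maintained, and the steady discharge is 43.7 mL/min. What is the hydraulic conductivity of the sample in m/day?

Cross-sectional area A = π·(d/2)² = π × (0.112/2)² = 0.009852 m².
Convert discharge: 43.7 mL/min = 7.283e-07 m³/s.
Darcy's law rearranged: K = Q·L / (A·Δh) = 7.283e-07 × 0.316 / (0.009852 × 0.304) = 7.685e-05 m/s = 6.639 m/day.

6.64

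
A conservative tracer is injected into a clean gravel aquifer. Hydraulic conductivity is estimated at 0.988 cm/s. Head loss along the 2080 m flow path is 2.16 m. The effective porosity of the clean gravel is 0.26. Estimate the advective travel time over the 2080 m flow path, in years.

1.67

Convert K: 0.988 cm/s × 864 = 853.6 m/day.
Hydraulic gradient i = Δh / L = 2.16 / 2080 = 0.001038.
Darcy flux q = K · i = 853.6 × 0.001038 = 0.8865 m/day.
Seepage velocity v = q / n_e = 0.8865 / 0.26 = 3.409 m/day.
Travel time t = L / v = 2080 / 3.409 = 610.1 days = 1.670 years.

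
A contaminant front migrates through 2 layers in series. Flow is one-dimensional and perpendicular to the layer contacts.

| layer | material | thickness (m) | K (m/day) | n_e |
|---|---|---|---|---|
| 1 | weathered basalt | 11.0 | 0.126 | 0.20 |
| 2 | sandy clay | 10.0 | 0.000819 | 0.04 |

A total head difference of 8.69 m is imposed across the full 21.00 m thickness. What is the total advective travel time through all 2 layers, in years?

With flow normal to the layers, continuity requires the same specific discharge q through every layer.
Σ(b_i/K_i) = 11.0/0.126 + 10.0/0.000819 = 12297 d.
q = Δh / Σ(b_i/K_i) = 8.69 / 12297 = 0.0007067 m/day.
In each layer the seepage velocity is v_i = q/n_i, so the layer transit time is t_i = b_i·n_i / q:
  layer 1 (weathered basalt): t_1 = 11.0 × 0.20 / 0.0007067 = 3113 d
  layer 2 (sandy clay): t_2 = 10.0 × 0.04 / 0.0007067 = 566.0 d
Total t = Σ t_i = 3679 days = 10.07 years.

10.1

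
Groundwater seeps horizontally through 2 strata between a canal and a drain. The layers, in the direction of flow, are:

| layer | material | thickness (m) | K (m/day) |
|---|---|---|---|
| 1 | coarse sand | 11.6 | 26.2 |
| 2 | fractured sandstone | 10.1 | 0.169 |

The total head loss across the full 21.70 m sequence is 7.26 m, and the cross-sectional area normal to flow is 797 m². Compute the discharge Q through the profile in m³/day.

96.1

Flow is perpendicular to layering, so the layers act in series and the equivalent K is the thickness-weighted harmonic mean.
Total thickness L = 11.6 + 10.1 = 21.70 m.
Σ(b_i/K_i) = 11.6/26.2 + 10.1/0.169 = 60.21 d.
K_eq = L / Σ(b_i/K_i) = 21.70 / 60.21 = 0.3604 m/day.
Q = K_eq · A · (Δh/L) = 0.3604 × 797 × (7.26/21.70) = 96.11 m³/day.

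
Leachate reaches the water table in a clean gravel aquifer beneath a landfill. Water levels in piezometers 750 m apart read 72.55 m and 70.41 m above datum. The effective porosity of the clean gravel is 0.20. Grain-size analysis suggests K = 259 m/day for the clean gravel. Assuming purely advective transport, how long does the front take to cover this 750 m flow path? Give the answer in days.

203

Hydraulic gradient i = (72.55 − 70.41) / 750 = 2.14 / 750 = 0.002853.
Darcy flux q = K · i = 259.0 × 0.002853 = 0.7390 m/day.
Seepage velocity v = q / n_e = 0.7390 / 0.20 = 3.695 m/day.
Travel time t = L / v = 750 / 3.695 = 203.0 days.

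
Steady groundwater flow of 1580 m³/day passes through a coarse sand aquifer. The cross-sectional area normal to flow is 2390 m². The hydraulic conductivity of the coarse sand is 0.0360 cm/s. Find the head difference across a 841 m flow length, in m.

Convert K: 0.0360 cm/s × 864 = 31.10 m/day.
From Q = K·A·i, i = Q / (K·A) = 1580 / (31.10 × 2390) = 0.02125.
Head loss Δh = i · L = 0.02125 × 841 = 17.87 m.

17.9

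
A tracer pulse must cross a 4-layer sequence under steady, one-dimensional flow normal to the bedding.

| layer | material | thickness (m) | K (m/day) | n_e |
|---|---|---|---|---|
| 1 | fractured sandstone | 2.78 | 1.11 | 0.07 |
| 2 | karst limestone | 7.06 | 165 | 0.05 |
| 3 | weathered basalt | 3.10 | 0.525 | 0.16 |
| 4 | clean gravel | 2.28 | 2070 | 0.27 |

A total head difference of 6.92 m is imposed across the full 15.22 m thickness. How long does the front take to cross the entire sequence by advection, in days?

2.03

With flow normal to the layers, continuity requires the same specific discharge q through every layer.
Σ(b_i/K_i) = 2.78/1.11 + 7.06/165 + 3.10/0.525 + 2.28/2070 = 8.453 d.
q = Δh / Σ(b_i/K_i) = 6.92 / 8.453 = 0.8186 m/day.
In each layer the seepage velocity is v_i = q/n_i, so the layer transit time is t_i = b_i·n_i / q:
  layer 1 (fractured sandstone): t_1 = 2.78 × 0.07 / 0.8186 = 0.2377 d
  layer 2 (karst limestone): t_2 = 7.06 × 0.05 / 0.8186 = 0.4312 d
  layer 3 (weathered basalt): t_3 = 3.10 × 0.16 / 0.8186 = 0.6059 d
  layer 4 (clean gravel): t_4 = 2.28 × 0.27 / 0.8186 = 0.7520 d
Total t = Σ t_i = 2.027 days.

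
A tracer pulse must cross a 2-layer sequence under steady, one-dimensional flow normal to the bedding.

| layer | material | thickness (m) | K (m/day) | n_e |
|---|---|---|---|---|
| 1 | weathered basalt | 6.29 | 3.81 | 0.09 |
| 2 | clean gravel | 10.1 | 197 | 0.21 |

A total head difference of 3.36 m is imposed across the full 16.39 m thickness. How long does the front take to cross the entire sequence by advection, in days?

1.36

With flow normal to the layers, continuity requires the same specific discharge q through every layer.
Σ(b_i/K_i) = 6.29/3.81 + 10.1/197 = 1.702 d.
q = Δh / Σ(b_i/K_i) = 3.36 / 1.702 = 1.974 m/day.
In each layer the seepage velocity is v_i = q/n_i, so the layer transit time is t_i = b_i·n_i / q:
  layer 1 (weathered basalt): t_1 = 6.29 × 0.09 / 1.974 = 0.2868 d
  layer 2 (clean gravel): t_2 = 10.1 × 0.21 / 1.974 = 1.075 d
Total t = Σ t_i = 1.361 days.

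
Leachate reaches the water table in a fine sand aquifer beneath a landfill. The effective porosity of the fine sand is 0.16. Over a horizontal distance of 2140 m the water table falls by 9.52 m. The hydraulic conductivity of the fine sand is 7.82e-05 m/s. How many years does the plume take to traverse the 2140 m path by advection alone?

31.2

Convert K: 7.82e-05 m/s × 86400 = 6.756 m/day.
Hydraulic gradient i = Δh / L = 9.52 / 2140 = 0.004449.
Darcy flux q = K · i = 6.756 × 0.004449 = 0.03006 m/day.
Seepage velocity v = q / n_e = 0.03006 / 0.16 = 0.1879 m/day.
Travel time t = L / v = 2140 / 0.1879 = 11392 days = 31.19 years.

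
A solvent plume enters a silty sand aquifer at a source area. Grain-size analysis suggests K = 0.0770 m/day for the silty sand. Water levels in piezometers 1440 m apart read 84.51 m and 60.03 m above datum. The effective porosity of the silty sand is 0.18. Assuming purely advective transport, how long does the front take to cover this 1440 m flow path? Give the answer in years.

Hydraulic gradient i = (84.51 − 60.03) / 1440 = 24.48 / 1440 = 0.01700.
Darcy flux q = K · i = 0.07700 × 0.01700 = 0.001309 m/day.
Seepage velocity v = q / n_e = 0.001309 / 0.18 = 0.007272 m/day.
Travel time t = L / v = 1440 / 0.007272 = 1.980e+05 days = 542.1 years.

542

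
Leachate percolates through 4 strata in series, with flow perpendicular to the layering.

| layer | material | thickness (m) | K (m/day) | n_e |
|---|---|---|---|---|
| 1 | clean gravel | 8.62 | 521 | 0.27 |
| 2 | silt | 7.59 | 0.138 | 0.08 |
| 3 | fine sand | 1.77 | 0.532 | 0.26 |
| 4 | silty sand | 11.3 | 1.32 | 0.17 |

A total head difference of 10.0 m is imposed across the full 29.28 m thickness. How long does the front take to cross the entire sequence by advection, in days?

With flow normal to the layers, continuity requires the same specific discharge q through every layer.
Σ(b_i/K_i) = 8.62/521 + 7.59/0.138 + 1.77/0.532 + 11.3/1.32 = 66.90 d.
q = Δh / Σ(b_i/K_i) = 10.0 / 66.90 = 0.1495 m/day.
In each layer the seepage velocity is v_i = q/n_i, so the layer transit time is t_i = b_i·n_i / q:
  layer 1 (clean gravel): t_1 = 8.62 × 0.27 / 0.1495 = 15.57 d
  layer 2 (silt): t_2 = 7.59 × 0.08 / 0.1495 = 4.062 d
  layer 3 (fine sand): t_3 = 1.77 × 0.26 / 0.1495 = 3.079 d
  layer 4 (silty sand): t_4 = 11.3 × 0.17 / 0.1495 = 12.85 d
Total t = Σ t_i = 35.56 days.

35.6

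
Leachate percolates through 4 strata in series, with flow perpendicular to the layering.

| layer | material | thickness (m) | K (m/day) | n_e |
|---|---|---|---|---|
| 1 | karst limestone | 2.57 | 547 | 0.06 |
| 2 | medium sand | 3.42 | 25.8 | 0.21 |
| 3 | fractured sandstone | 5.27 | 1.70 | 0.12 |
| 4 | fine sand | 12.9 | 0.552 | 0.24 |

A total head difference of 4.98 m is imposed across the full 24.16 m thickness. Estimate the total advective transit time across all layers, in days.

24.6

With flow normal to the layers, continuity requires the same specific discharge q through every layer.
Σ(b_i/K_i) = 2.57/547 + 3.42/25.8 + 5.27/1.70 + 12.9/0.552 = 26.61 d.
q = Δh / Σ(b_i/K_i) = 4.98 / 26.61 = 0.1872 m/day.
In each layer the seepage velocity is v_i = q/n_i, so the layer transit time is t_i = b_i·n_i / q:
  layer 1 (karst limestone): t_1 = 2.57 × 0.06 / 0.1872 = 0.8238 d
  layer 2 (medium sand): t_2 = 3.42 × 0.21 / 0.1872 = 3.837 d
  layer 3 (fractured sandstone): t_3 = 5.27 × 0.12 / 0.1872 = 3.379 d
  layer 4 (fine sand): t_4 = 12.9 × 0.24 / 0.1872 = 16.54 d
Total t = Σ t_i = 24.58 days.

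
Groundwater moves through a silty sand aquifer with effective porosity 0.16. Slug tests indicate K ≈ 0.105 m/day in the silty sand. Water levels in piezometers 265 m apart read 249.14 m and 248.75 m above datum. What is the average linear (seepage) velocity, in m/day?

Hydraulic gradient i = (249.14 − 248.75) / 265 = 0.39 / 265 = 0.001472.
Darcy flux q = K · i = 0.1050 × 0.001472 = 0.0001545 m/day.
Seepage velocity v = q / n_e = 0.0001545 / 0.16 = 0.0009658 m/day.

0.000966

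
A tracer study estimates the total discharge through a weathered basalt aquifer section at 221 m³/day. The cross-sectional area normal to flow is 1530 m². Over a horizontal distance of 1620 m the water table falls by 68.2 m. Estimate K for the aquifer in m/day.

Hydraulic gradient i = Δh / L = 68.2 / 1620 = 0.04210.
From Q = K·A·i, K = Q / (A·i) = 221 / (1530 × 0.04210) = 3.431 m/day.

3.43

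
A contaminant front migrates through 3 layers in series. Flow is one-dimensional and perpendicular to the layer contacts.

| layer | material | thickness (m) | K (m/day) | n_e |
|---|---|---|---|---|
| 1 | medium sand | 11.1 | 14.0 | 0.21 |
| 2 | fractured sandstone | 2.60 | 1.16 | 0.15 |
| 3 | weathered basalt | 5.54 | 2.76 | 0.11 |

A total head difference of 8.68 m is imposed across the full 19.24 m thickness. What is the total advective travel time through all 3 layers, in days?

1.93

With flow normal to the layers, continuity requires the same specific discharge q through every layer.
Σ(b_i/K_i) = 11.1/14.0 + 2.60/1.16 + 5.54/2.76 = 5.041 d.
q = Δh / Σ(b_i/K_i) = 8.68 / 5.041 = 1.722 m/day.
In each layer the seepage velocity is v_i = q/n_i, so the layer transit time is t_i = b_i·n_i / q:
  layer 1 (medium sand): t_1 = 11.1 × 0.21 / 1.722 = 1.354 d
  layer 2 (fractured sandstone): t_2 = 2.60 × 0.15 / 1.722 = 0.2265 d
  layer 3 (weathered basalt): t_3 = 5.54 × 0.11 / 1.722 = 0.3539 d
Total t = Σ t_i = 1.934 days.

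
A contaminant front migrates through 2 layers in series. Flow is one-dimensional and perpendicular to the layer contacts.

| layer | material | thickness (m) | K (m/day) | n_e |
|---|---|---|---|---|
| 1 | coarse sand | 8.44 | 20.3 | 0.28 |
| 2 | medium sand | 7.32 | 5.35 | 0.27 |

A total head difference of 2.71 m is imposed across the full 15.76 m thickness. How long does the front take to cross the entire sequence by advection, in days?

With flow normal to the layers, continuity requires the same specific discharge q through every layer.
Σ(b_i/K_i) = 8.44/20.3 + 7.32/5.35 = 1.784 d.
q = Δh / Σ(b_i/K_i) = 2.71 / 1.784 = 1.519 m/day.
In each layer the seepage velocity is v_i = q/n_i, so the layer transit time is t_i = b_i·n_i / q:
  layer 1 (coarse sand): t_1 = 8.44 × 0.28 / 1.519 = 1.556 d
  layer 2 (medium sand): t_2 = 7.32 × 0.27 / 1.519 = 1.301 d
Total t = Σ t_i = 2.857 days.

2.86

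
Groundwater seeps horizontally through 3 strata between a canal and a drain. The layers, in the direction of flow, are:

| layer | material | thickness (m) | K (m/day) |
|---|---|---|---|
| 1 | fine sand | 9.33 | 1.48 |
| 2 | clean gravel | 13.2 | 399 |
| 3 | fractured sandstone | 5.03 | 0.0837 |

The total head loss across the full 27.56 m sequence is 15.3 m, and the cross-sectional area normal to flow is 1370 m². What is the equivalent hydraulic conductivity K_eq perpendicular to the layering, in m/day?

0.415

Flow is perpendicular to layering, so the layers act in series and the equivalent K is the thickness-weighted harmonic mean.
Total thickness L = 9.33 + 13.2 + 5.03 = 27.56 m.
Σ(b_i/K_i) = 9.33/1.48 + 13.2/399 + 5.03/0.0837 = 66.43 d.
K_eq = L / Σ(b_i/K_i) = 27.56 / 66.43 = 0.4149 m/day.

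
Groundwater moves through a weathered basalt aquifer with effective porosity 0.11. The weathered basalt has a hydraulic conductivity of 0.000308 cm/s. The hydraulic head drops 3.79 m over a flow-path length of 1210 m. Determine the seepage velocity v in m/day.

0.00758

Convert K: 0.000308 cm/s × 864 = 0.2661 m/day.
Hydraulic gradient i = Δh / L = 3.79 / 1210 = 0.003132.
Darcy flux q = K · i = 0.2661 × 0.003132 = 0.0008335 m/day.
Seepage velocity v = q / n_e = 0.0008335 / 0.11 = 0.007577 m/day.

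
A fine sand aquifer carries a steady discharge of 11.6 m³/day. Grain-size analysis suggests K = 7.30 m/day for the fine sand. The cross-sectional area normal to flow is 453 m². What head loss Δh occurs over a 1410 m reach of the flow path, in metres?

From Q = K·A·i, i = Q / (K·A) = 11.6 / (7.300 × 453.0) = 0.003508.
Head loss Δh = i · L = 0.003508 × 1410 = 4.946 m.

4.95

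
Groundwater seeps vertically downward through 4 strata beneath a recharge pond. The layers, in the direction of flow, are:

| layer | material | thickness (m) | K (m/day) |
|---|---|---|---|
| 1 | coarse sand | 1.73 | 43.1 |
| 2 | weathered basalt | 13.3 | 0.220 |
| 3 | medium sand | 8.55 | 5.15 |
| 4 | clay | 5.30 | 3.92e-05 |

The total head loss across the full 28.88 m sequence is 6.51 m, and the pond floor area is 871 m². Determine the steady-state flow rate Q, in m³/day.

0.0419

Flow is perpendicular to layering, so the layers act in series and the equivalent K is the thickness-weighted harmonic mean.
Total thickness L = 1.73 + 13.3 + 8.55 + 5.30 = 28.88 m.
Σ(b_i/K_i) = 1.73/43.1 + 13.3/0.220 + 8.55/5.15 + 5.30/3.92e-05 = 1.353e+05 d.
K_eq = L / Σ(b_i/K_i) = 28.88 / 1.353e+05 = 0.0002135 m/day.
Q = K_eq · A · (Δh/L) = 0.0002135 × 871 × (6.51/28.88) = 0.04192 m³/day.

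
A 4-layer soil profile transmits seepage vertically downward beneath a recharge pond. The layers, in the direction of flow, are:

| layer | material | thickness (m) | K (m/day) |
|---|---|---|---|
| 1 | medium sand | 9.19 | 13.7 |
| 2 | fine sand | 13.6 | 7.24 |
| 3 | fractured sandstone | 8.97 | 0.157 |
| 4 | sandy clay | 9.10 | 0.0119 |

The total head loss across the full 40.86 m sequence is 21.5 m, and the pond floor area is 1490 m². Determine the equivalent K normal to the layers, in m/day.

Flow is perpendicular to layering, so the layers act in series and the equivalent K is the thickness-weighted harmonic mean.
Total thickness L = 9.19 + 13.6 + 8.97 + 9.10 = 40.86 m.
Σ(b_i/K_i) = 9.19/13.7 + 13.6/7.24 + 8.97/0.157 + 9.10/0.0119 = 824.4 d.
K_eq = L / Σ(b_i/K_i) = 40.86 / 824.4 = 0.04956 m/day.

0.0496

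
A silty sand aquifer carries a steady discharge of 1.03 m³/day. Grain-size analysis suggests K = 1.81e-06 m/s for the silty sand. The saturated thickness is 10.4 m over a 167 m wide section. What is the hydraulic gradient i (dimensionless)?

Convert K: 1.81e-06 m/s × 86400 = 0.1564 m/day.
Cross-sectional area A = 167 × 10.4 = 1737 m².
From Q = K·A·i, i = Q / (K·A) = 1.03 / (0.1564 × 1737) = 0.003792.

0.00379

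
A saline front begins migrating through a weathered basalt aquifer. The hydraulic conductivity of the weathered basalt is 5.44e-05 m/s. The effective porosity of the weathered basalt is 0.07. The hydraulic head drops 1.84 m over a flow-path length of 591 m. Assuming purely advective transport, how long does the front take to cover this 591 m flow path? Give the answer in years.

Convert K: 5.44e-05 m/s × 86400 = 4.700 m/day.
Hydraulic gradient i = Δh / L = 1.84 / 591 = 0.003113.
Darcy flux q = K · i = 4.700 × 0.003113 = 0.01463 m/day.
Seepage velocity v = q / n_e = 0.01463 / 0.07 = 0.2090 m/day.
Travel time t = L / v = 591 / 0.2090 = 2827 days = 7.740 years.

7.74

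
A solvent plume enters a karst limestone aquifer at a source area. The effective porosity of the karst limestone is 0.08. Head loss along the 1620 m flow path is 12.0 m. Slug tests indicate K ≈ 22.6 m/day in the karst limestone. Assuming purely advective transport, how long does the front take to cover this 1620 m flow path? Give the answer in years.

Hydraulic gradient i = Δh / L = 12.0 / 1620 = 0.007407.
Darcy flux q = K · i = 22.60 × 0.007407 = 0.1674 m/day.
Seepage velocity v = q / n_e = 0.1674 / 0.08 = 2.093 m/day.
Travel time t = L / v = 1620 / 2.093 = 774.2 days = 2.120 years.

2.12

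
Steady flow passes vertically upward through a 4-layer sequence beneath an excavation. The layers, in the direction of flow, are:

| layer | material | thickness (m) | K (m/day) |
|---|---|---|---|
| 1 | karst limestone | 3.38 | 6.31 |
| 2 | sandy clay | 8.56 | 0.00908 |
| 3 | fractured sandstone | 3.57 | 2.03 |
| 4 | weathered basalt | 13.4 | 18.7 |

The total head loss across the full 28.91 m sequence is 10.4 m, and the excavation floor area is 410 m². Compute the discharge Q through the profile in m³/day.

Flow is perpendicular to layering, so the layers act in series and the equivalent K is the thickness-weighted harmonic mean.
Total thickness L = 3.38 + 8.56 + 3.57 + 13.4 = 28.91 m.
Σ(b_i/K_i) = 3.38/6.31 + 8.56/0.00908 + 3.57/2.03 + 13.4/18.7 = 945.7 d.
K_eq = L / Σ(b_i/K_i) = 28.91 / 945.7 = 0.03057 m/day.
Q = K_eq · A · (Δh/L) = 0.03057 × 410 × (10.4/28.91) = 4.509 m³/day.

4.51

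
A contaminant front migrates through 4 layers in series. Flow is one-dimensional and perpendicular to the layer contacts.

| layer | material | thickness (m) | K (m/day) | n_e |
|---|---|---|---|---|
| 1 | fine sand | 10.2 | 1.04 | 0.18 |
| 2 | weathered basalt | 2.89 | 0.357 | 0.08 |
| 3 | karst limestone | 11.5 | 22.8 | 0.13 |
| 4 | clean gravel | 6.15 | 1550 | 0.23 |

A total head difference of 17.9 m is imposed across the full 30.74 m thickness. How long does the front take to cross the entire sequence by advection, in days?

5.12

With flow normal to the layers, continuity requires the same specific discharge q through every layer.
Σ(b_i/K_i) = 10.2/1.04 + 2.89/0.357 + 11.5/22.8 + 6.15/1550 = 18.41 d.
q = Δh / Σ(b_i/K_i) = 17.9 / 18.41 = 0.9722 m/day.
In each layer the seepage velocity is v_i = q/n_i, so the layer transit time is t_i = b_i·n_i / q:
  layer 1 (fine sand): t_1 = 10.2 × 0.18 / 0.9722 = 1.888 d
  layer 2 (weathered basalt): t_2 = 2.89 × 0.08 / 0.9722 = 0.2378 d
  layer 3 (karst limestone): t_3 = 11.5 × 0.13 / 0.9722 = 1.538 d
  layer 4 (clean gravel): t_4 = 6.15 × 0.23 / 0.9722 = 1.455 d
Total t = Σ t_i = 5.119 days.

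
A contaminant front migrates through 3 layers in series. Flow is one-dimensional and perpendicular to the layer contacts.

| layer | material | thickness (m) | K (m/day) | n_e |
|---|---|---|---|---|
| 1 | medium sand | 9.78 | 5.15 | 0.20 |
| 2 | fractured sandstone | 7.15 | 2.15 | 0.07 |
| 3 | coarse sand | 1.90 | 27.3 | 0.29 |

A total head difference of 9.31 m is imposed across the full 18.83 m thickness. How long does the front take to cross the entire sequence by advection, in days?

With flow normal to the layers, continuity requires the same specific discharge q through every layer.
Σ(b_i/K_i) = 9.78/5.15 + 7.15/2.15 + 1.90/27.3 = 5.294 d.
q = Δh / Σ(b_i/K_i) = 9.31 / 5.294 = 1.759 m/day.
In each layer the seepage velocity is v_i = q/n_i, so the layer transit time is t_i = b_i·n_i / q:
  layer 1 (medium sand): t_1 = 9.78 × 0.20 / 1.759 = 1.112 d
  layer 2 (fractured sandstone): t_2 = 7.15 × 0.07 / 1.759 = 0.2846 d
  layer 3 (coarse sand): t_3 = 1.90 × 0.29 / 1.759 = 0.3133 d
Total t = Σ t_i = 1.710 days.

1.71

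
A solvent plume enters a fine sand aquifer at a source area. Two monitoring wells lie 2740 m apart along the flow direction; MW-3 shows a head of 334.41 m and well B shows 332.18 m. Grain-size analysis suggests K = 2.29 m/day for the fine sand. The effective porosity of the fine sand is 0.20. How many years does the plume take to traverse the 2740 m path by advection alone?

Hydraulic gradient i = (334.41 − 332.18) / 2740 = 2.23 / 2740 = 0.0008139.
Darcy flux q = K · i = 2.290 × 0.0008139 = 0.001864 m/day.
Seepage velocity v = q / n_e = 0.001864 / 0.20 = 0.009319 m/day.
Travel time t = L / v = 2740 / 0.009319 = 2.940e+05 days = 805.0 years.

805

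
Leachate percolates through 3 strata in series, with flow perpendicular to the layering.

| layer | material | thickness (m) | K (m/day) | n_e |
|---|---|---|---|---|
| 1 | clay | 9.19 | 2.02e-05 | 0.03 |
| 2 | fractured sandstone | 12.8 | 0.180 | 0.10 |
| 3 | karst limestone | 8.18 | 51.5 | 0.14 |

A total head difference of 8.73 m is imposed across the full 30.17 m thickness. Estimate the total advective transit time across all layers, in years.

With flow normal to the layers, continuity requires the same specific discharge q through every layer.
Σ(b_i/K_i) = 9.19/2.02e-05 + 12.8/0.180 + 8.18/51.5 = 4.550e+05 d.
q = Δh / Σ(b_i/K_i) = 8.73 / 4.550e+05 = 1.919e-05 m/day.
In each layer the seepage velocity is v_i = q/n_i, so the layer transit time is t_i = b_i·n_i / q:
  layer 1 (clay): t_1 = 9.19 × 0.03 / 1.919e-05 = 14370 d
  layer 2 (fractured sandstone): t_2 = 12.8 × 0.10 / 1.919e-05 = 66716 d
  layer 3 (karst limestone): t_3 = 8.18 × 0.14 / 1.919e-05 = 59690 d
Total t = Σ t_i = 1.408e+05 days = 385.4 years.

385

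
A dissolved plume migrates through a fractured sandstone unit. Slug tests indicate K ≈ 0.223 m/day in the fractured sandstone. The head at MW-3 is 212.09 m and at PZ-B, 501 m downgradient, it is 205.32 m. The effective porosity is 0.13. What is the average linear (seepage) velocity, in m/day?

0.0232

Hydraulic gradient i = (212.09 − 205.32) / 501 = 6.77 / 501 = 0.01351.
Darcy flux q = K · i = 0.2230 × 0.01351 = 0.003013 m/day.
Seepage velocity v = q / n_e = 0.003013 / 0.13 = 0.02318 m/day.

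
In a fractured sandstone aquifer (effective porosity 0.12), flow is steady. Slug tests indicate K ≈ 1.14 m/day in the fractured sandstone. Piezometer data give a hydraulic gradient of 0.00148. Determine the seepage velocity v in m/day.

Hydraulic gradient i = 0.00148.
Darcy flux q = K · i = 1.140 × 0.001480 = 0.001687 m/day.
Seepage velocity v = q / n_e = 0.001687 / 0.12 = 0.01406 m/day.

0.0141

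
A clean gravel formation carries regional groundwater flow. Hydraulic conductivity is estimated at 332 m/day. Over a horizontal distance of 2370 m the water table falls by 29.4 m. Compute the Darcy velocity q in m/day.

4.12

Hydraulic gradient i = Δh / L = 29.4 / 2370 = 0.01241.
Specific discharge q = K · i = 332.0 × 0.01241 = 4.118 m/day.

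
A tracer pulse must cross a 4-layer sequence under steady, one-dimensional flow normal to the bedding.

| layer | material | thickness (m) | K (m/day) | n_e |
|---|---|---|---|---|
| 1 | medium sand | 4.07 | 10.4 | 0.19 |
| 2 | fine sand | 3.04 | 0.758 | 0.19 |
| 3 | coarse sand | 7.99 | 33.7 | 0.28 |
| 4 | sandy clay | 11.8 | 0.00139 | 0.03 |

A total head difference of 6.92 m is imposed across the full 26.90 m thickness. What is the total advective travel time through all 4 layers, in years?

With flow normal to the layers, continuity requires the same specific discharge q through every layer.
Σ(b_i/K_i) = 4.07/10.4 + 3.04/0.758 + 7.99/33.7 + 11.8/0.00139 = 8494 d.
q = Δh / Σ(b_i/K_i) = 6.92 / 8494 = 0.0008147 m/day.
In each layer the seepage velocity is v_i = q/n_i, so the layer transit time is t_i = b_i·n_i / q:
  layer 1 (medium sand): t_1 = 4.07 × 0.19 / 0.0008147 = 949.2 d
  layer 2 (fine sand): t_2 = 3.04 × 0.19 / 0.0008147 = 709.0 d
  layer 3 (coarse sand): t_3 = 7.99 × 0.28 / 0.0008147 = 2746 d
  layer 4 (sandy clay): t_4 = 11.8 × 0.03 / 0.0008147 = 434.5 d
Total t = Σ t_i = 4839 days = 13.25 years.

13.2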